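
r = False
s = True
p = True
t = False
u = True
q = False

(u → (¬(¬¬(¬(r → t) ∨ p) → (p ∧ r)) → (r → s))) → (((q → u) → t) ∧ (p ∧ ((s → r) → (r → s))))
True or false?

False

Substituting r=False, s=True, p=True, t=False, u=True, q=False:
r → t = False → False = True
¬(r → t) = ¬True = False
¬(r → t) ∨ p = False ∨ True = True
¬(¬(r → t) ∨ p) = ¬True = False
¬¬(¬(r → t) ∨ p) = ¬False = True
p ∧ r = True ∧ False = False
¬¬(¬(r → t) ∨ p) → (p ∧ r) = True → False = False
¬(¬¬(¬(r → t) ∨ p) → (p ∧ r)) = ¬False = True
r → s = False → True = True
¬(¬¬(¬(r → t) ∨ p) → (p ∧ r)) → (r → s) = True → True = True
u → (¬(¬¬(¬(r → t) ∨ p) → (p ∧ r)) → (r → s)) = True → True = True
q → u = False → True = True
(q → u) → t = True → False = False
s → r = True → False = False
r → s = False → True = True
(s → r) → (r → s) = False → True = True
p ∧ ((s → r) → (r → s)) = True ∧ True = True
((q → u) → t) ∧ (p ∧ ((s → r) → (r → s))) = False ∧ True = False
(u → (¬(¬¬(¬(r → t) ∨ p) → (p ∧ r)) → (r → s))) → (((q → u) → t) ∧ (p ∧ ((s → r) → (r → s)))) = True → False = False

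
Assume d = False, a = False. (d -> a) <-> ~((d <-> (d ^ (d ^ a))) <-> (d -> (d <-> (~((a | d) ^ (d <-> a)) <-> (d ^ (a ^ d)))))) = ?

d -> a = False -> False = True
d ^ a = False ^ False = False
d ^ (d ^ a) = False ^ False = False
d <-> (d ^ (d ^ a)) = False <-> False = True
a | d = False | False = False
d <-> a = False <-> False = True
(a | d) ^ (d <-> a) = False ^ True = True
~((a | d) ^ (d <-> a)) = ~True = False
a ^ d = False ^ False = False
d ^ (a ^ d) = False ^ False = False
~((a | d) ^ (d <-> a)) <-> (d ^ (a ^ d)) = False <-> False = True
d <-> (~((a | d) ^ (d <-> a)) <-> (d ^ (a ^ d))) = False <-> True = False
d -> (d <-> (~((a | d) ^ (d <-> a)) <-> (d ^ (a ^ d)))) = False -> False = True
(d <-> (d ^ (d ^ a))) <-> (d -> (d <-> (~((a | d) ^ (d <-> a)) <-> (d ^ (a ^ d))))) = True <-> True = True
~((d <-> (d ^ (d ^ a))) <-> (d -> (d <-> (~((a | d) ^ (d <-> a)) <-> (d ^ (a ^ d)))))) = ~True = False
(d -> a) <-> ~((d <-> (d ^ (d ^ a))) <-> (d -> (d <-> (~((a | d) ^ (d <-> a)) <-> (d ^ (a ^ d)))))) = True <-> False = False

False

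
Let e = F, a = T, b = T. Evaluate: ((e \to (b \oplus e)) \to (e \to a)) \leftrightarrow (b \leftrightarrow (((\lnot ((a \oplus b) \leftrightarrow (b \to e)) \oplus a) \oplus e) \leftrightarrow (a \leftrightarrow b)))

b \oplus e = T \oplus F = T
e \to (b \oplus e) = F \to T = T
e \to a = F \to T = T
(e \to (b \oplus e)) \to (e \to a) = T \to T = T
a \oplus b = T \oplus T = F
b \to e = T \to F = F
(a \oplus b) \leftrightarrow (b \to e) = F \leftrightarrow F = T
\lnot ((a \oplus b) \leftrightarrow (b \to e)) = \lnot T = F
\lnot ((a \oplus b) \leftrightarrow (b \to e)) \oplus a = F \oplus T = T
(\lnot ((a \oplus b) \leftrightarrow (b \to e)) \oplus a) \oplus e = T \oplus F = T
a \leftrightarrow b = T \leftrightarrow T = T
((\lnot ((a \oplus b) \leftrightarrow (b \to e)) \oplus a) \oplus e) \leftrightarrow (a \leftrightarrow b) = T \leftrightarrow T = T
b \leftrightarrow (((\lnot ((a \oplus b) \leftrightarrow (b \to e)) \oplus a) \oplus e) \leftrightarrow (a \leftrightarrow b)) = T \leftrightarrow T = T
((e \to (b \oplus e)) \to (e \to a)) \leftrightarrow (b \leftrightarrow (((\lnot ((a \oplus b) \leftrightarrow (b \to e)) \oplus a) \oplus e) \leftrightarrow (a \leftrightarrow b))) = T \leftrightarrow T = T

T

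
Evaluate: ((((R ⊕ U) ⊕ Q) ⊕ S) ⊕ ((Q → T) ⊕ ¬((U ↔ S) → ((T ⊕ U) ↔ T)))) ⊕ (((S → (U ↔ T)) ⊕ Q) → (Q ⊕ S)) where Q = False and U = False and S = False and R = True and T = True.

R ⊕ U = True ⊕ False = True
(R ⊕ U) ⊕ Q = True ⊕ False = True
((R ⊕ U) ⊕ Q) ⊕ S = True ⊕ False = True
Q → T = False → True = True
U ↔ S = False ↔ False = True
T ⊕ U = True ⊕ False = True
(T ⊕ U) ↔ T = True ↔ True = True
(U ↔ S) → ((T ⊕ U) ↔ T) = True → True = True
¬((U ↔ S) → ((T ⊕ U) ↔ T)) = ¬True = False
(Q → T) ⊕ ¬((U ↔ S) → ((T ⊕ U) ↔ T)) = True ⊕ False = True
(((R ⊕ U) ⊕ Q) ⊕ S) ⊕ ((Q → T) ⊕ ¬((U ↔ S) → ((T ⊕ U) ↔ T))) = True ⊕ True = False
U ↔ T = False ↔ True = False
S → (U ↔ T) = False → False = True
(S → (U ↔ T)) ⊕ Q = True ⊕ False = True
Q ⊕ S = False ⊕ False = False
((S → (U ↔ T)) ⊕ Q) → (Q ⊕ S) = True → False = False
((((R ⊕ U) ⊕ Q) ⊕ S) ⊕ ((Q → T) ⊕ ¬((U ↔ S) → ((T ⊕ U) ↔ T)))) ⊕ (((S → (U ↔ T)) ⊕ Q) → (Q ⊕ S)) = False ⊕ False = False

False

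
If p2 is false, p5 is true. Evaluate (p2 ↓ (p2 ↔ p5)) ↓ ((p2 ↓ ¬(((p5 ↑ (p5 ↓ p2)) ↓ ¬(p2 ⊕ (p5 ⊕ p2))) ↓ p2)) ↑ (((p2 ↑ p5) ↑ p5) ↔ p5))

Substituting p2=False, p5=True:
p2 ↔ p5 = False ↔ True = False
p2 ↓ (p2 ↔ p5) = False ↓ False = True
p5 ↓ p2 = True ↓ False = False
p5 ↑ (p5 ↓ p2) = True ↑ False = True
p5 ⊕ p2 = True ⊕ False = True
p2 ⊕ (p5 ⊕ p2) = False ⊕ True = True
¬(p2 ⊕ (p5 ⊕ p2)) = ¬True = False
(p5 ↑ (p5 ↓ p2)) ↓ ¬(p2 ⊕ (p5 ⊕ p2)) = True ↓ False = False
((p5 ↑ (p5 ↓ p2)) ↓ ¬(p2 ⊕ (p5 ⊕ p2))) ↓ p2 = False ↓ False = True
¬(((p5 ↑ (p5 ↓ p2)) ↓ ¬(p2 ⊕ (p5 ⊕ p2))) ↓ p2) = ¬True = False
p2 ↓ ¬(((p5 ↑ (p5 ↓ p2)) ↓ ¬(p2 ⊕ (p5 ⊕ p2))) ↓ p2) = False ↓ False = True
p2 ↑ p5 = False ↑ True = True
(p2 ↑ p5) ↑ p5 = True ↑ True = False
((p2 ↑ p5) ↑ p5) ↔ p5 = False ↔ True = False
(p2 ↓ ¬(((p5 ↑ (p5 ↓ p2)) ↓ ¬(p2 ⊕ (p5 ⊕ p2))) ↓ p2)) ↑ (((p2 ↑ p5) ↑ p5) ↔ p5) = True ↑ False = True
(p2 ↓ (p2 ↔ p5)) ↓ ((p2 ↓ ¬(((p5 ↑ (p5 ↓ p2)) ↓ ¬(p2 ⊕ (p5 ⊕ p2))) ↓ p2)) ↑ (((p2 ↑ p5) ↑ p5) ↔ p5)) = True ↓ True = False

False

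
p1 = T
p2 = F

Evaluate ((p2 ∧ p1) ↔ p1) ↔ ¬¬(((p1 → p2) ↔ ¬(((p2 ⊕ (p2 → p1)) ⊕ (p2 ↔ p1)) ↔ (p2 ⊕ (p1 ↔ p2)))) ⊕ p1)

F

p2 ∧ p1 = F ∧ T = F
(p2 ∧ p1) ↔ p1 = F ↔ T = F
p1 → p2 = T → F = F
p2 → p1 = F → T = T
p2 ⊕ (p2 → p1) = F ⊕ T = T
p2 ↔ p1 = F ↔ T = F
(p2 ⊕ (p2 → p1)) ⊕ (p2 ↔ p1) = T ⊕ F = T
p1 ↔ p2 = T ↔ F = F
p2 ⊕ (p1 ↔ p2) = F ⊕ F = F
((p2 ⊕ (p2 → p1)) ⊕ (p2 ↔ p1)) ↔ (p2 ⊕ (p1 ↔ p2)) = T ↔ F = F
¬(((p2 ⊕ (p2 → p1)) ⊕ (p2 ↔ p1)) ↔ (p2 ⊕ (p1 ↔ p2))) = ¬F = T
(p1 → p2) ↔ ¬(((p2 ⊕ (p2 → p1)) ⊕ (p2 ↔ p1)) ↔ (p2 ⊕ (p1 ↔ p2))) = F ↔ T = F
((p1 → p2) ↔ ¬(((p2 ⊕ (p2 → p1)) ⊕ (p2 ↔ p1)) ↔ (p2 ⊕ (p1 ↔ p2)))) ⊕ p1 = F ⊕ T = T
¬(((p1 → p2) ↔ ¬(((p2 ⊕ (p2 → p1)) ⊕ (p2 ↔ p1)) ↔ (p2 ⊕ (p1 ↔ p2)))) ⊕ p1) = ¬T = F
¬¬(((p1 → p2) ↔ ¬(((p2 ⊕ (p2 → p1)) ⊕ (p2 ↔ p1)) ↔ (p2 ⊕ (p1 ↔ p2)))) ⊕ p1) = ¬F = T
((p2 ∧ p1) ↔ p1) ↔ ¬¬(((p1 → p2) ↔ ¬(((p2 ⊕ (p2 → p1)) ⊕ (p2 ↔ p1)) ↔ (p2 ⊕ (p1 ↔ p2)))) ⊕ p1) = F ↔ T = F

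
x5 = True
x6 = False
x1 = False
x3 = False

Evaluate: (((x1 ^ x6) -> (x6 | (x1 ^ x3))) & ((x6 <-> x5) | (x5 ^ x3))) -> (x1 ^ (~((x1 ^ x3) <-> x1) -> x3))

True

x1 ^ x6 = False ^ False = False
x1 ^ x3 = False ^ False = False
x6 | (x1 ^ x3) = False | False = False
(x1 ^ x6) -> (x6 | (x1 ^ x3)) = False -> False = True
x6 <-> x5 = False <-> True = False
x5 ^ x3 = True ^ False = True
(x6 <-> x5) | (x5 ^ x3) = False | True = True
((x1 ^ x6) -> (x6 | (x1 ^ x3))) & ((x6 <-> x5) | (x5 ^ x3)) = True & True = True
x1 ^ x3 = False ^ False = False
(x1 ^ x3) <-> x1 = False <-> False = True
~((x1 ^ x3) <-> x1) = ~True = False
~((x1 ^ x3) <-> x1) -> x3 = False -> False = True
x1 ^ (~((x1 ^ x3) <-> x1) -> x3) = False ^ True = True
(((x1 ^ x6) -> (x6 | (x1 ^ x3))) & ((x6 <-> x5) | (x5 ^ x3))) -> (x1 ^ (~((x1 ^ x3) <-> x1) -> x3)) = True -> True = True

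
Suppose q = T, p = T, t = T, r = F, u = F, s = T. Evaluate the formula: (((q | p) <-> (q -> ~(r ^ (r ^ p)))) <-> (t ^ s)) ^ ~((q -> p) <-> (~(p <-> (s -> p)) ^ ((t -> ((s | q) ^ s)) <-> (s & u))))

q | p = T | T = T
r ^ p = F ^ T = T
r ^ (r ^ p) = F ^ T = T
~(r ^ (r ^ p)) = ~T = F
q -> ~(r ^ (r ^ p)) = T -> F = F
(q | p) <-> (q -> ~(r ^ (r ^ p))) = T <-> F = F
t ^ s = T ^ T = F
((q | p) <-> (q -> ~(r ^ (r ^ p)))) <-> (t ^ s) = F <-> F = T
q -> p = T -> T = T
s -> p = T -> T = T
p <-> (s -> p) = T <-> T = T
~(p <-> (s -> p)) = ~T = F
s | q = T | T = T
(s | q) ^ s = T ^ T = F
t -> ((s | q) ^ s) = T -> F = F
s & u = T & F = F
(t -> ((s | q) ^ s)) <-> (s & u) = F <-> F = T
~(p <-> (s -> p)) ^ ((t -> ((s | q) ^ s)) <-> (s & u)) = F ^ T = T
(q -> p) <-> (~(p <-> (s -> p)) ^ ((t -> ((s | q) ^ s)) <-> (s & u))) = T <-> T = T
~((q -> p) <-> (~(p <-> (s -> p)) ^ ((t -> ((s | q) ^ s)) <-> (s & u)))) = ~T = F
(((q | p) <-> (q -> ~(r ^ (r ^ p)))) <-> (t ^ s)) ^ ~((q -> p) <-> (~(p <-> (s -> p)) ^ ((t -> ((s | q) ^ s)) <-> (s & u)))) = T ^ F = T

T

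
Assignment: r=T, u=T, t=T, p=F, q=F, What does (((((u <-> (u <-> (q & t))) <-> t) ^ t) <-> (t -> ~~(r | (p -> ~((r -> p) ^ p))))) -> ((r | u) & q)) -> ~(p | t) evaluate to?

Substituting r=T, u=T, t=T, p=F, q=F:
q & t = F & T = F
u <-> (q & t) = T <-> F = F
u <-> (u <-> (q & t)) = T <-> F = F
(u <-> (u <-> (q & t))) <-> t = F <-> T = F
((u <-> (u <-> (q & t))) <-> t) ^ t = F ^ T = T
r -> p = T -> F = F
(r -> p) ^ p = F ^ F = F
~((r -> p) ^ p) = ~F = T
p -> ~((r -> p) ^ p) = F -> T = T
r | (p -> ~((r -> p) ^ p)) = T | T = T
~(r | (p -> ~((r -> p) ^ p))) = ~T = F
~~(r | (p -> ~((r -> p) ^ p))) = ~F = T
t -> ~~(r | (p -> ~((r -> p) ^ p))) = T -> T = T
(((u <-> (u <-> (q & t))) <-> t) ^ t) <-> (t -> ~~(r | (p -> ~((r -> p) ^ p)))) = T <-> T = T
r | u = T | T = T
(r | u) & q = T & F = F
((((u <-> (u <-> (q & t))) <-> t) ^ t) <-> (t -> ~~(r | (p -> ~((r -> p) ^ p))))) -> ((r | u) & q) = T -> F = F
p | t = F | T = T
~(p | t) = ~T = F
(((((u <-> (u <-> (q & t))) <-> t) ^ t) <-> (t -> ~~(r | (p -> ~((r -> p) ^ p))))) -> ((r | u) & q)) -> ~(p | t) = F -> F = T

T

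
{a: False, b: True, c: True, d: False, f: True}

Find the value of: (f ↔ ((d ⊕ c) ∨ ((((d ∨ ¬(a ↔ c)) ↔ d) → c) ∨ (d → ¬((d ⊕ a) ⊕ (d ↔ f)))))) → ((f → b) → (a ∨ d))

False

d ⊕ c = False ⊕ True = True
a ↔ c = False ↔ True = False
¬(a ↔ c) = ¬False = True
d ∨ ¬(a ↔ c) = False ∨ True = True
(d ∨ ¬(a ↔ c)) ↔ d = True ↔ False = False
((d ∨ ¬(a ↔ c)) ↔ d) → c = False → True = True
d ⊕ a = False ⊕ False = False
d ↔ f = False ↔ True = False
(d ⊕ a) ⊕ (d ↔ f) = False ⊕ False = False
¬((d ⊕ a) ⊕ (d ↔ f)) = ¬False = True
d → ¬((d ⊕ a) ⊕ (d ↔ f)) = False → True = True
(((d ∨ ¬(a ↔ c)) ↔ d) → c) ∨ (d → ¬((d ⊕ a) ⊕ (d ↔ f))) = True ∨ True = True
(d ⊕ c) ∨ ((((d ∨ ¬(a ↔ c)) ↔ d) → c) ∨ (d → ¬((d ⊕ a) ⊕ (d ↔ f)))) = True ∨ True = True
f ↔ ((d ⊕ c) ∨ ((((d ∨ ¬(a ↔ c)) ↔ d) → c) ∨ (d → ¬((d ⊕ a) ⊕ (d ↔ f))))) = True ↔ True = True
f → b = True → True = True
a ∨ d = False ∨ False = False
(f → b) → (a ∨ d) = True → False = False
(f ↔ ((d ⊕ c) ∨ ((((d ∨ ¬(a ↔ c)) ↔ d) → c) ∨ (d → ¬((d ⊕ a) ⊕ (d ↔ f)))))) → ((f → b) → (a ∨ d)) = True → False = False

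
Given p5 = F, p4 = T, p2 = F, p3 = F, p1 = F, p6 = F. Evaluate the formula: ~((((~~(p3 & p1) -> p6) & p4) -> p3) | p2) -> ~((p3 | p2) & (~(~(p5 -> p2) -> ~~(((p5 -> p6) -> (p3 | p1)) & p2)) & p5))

p3 & p1 = F & F = F
~(p3 & p1) = ~F = T
~~(p3 & p1) = ~T = F
~~(p3 & p1) -> p6 = F -> F = T
(~~(p3 & p1) -> p6) & p4 = T & T = T
((~~(p3 & p1) -> p6) & p4) -> p3 = T -> F = F
(((~~(p3 & p1) -> p6) & p4) -> p3) | p2 = F | F = F
~((((~~(p3 & p1) -> p6) & p4) -> p3) | p2) = ~F = T
p3 | p2 = F | F = F
p5 -> p2 = F -> F = T
~(p5 -> p2) = ~T = F
p5 -> p6 = F -> F = T
p3 | p1 = F | F = F
(p5 -> p6) -> (p3 | p1) = T -> F = F
((p5 -> p6) -> (p3 | p1)) & p2 = F & F = F
~(((p5 -> p6) -> (p3 | p1)) & p2) = ~F = T
~~(((p5 -> p6) -> (p3 | p1)) & p2) = ~T = F
~(p5 -> p2) -> ~~(((p5 -> p6) -> (p3 | p1)) & p2) = F -> F = T
~(~(p5 -> p2) -> ~~(((p5 -> p6) -> (p3 | p1)) & p2)) = ~T = F
~(~(p5 -> p2) -> ~~(((p5 -> p6) -> (p3 | p1)) & p2)) & p5 = F & F = F
(p3 | p2) & (~(~(p5 -> p2) -> ~~(((p5 -> p6) -> (p3 | p1)) & p2)) & p5) = F & F = F
~((p3 | p2) & (~(~(p5 -> p2) -> ~~(((p5 -> p6) -> (p3 | p1)) & p2)) & p5)) = ~F = T
~((((~~(p3 & p1) -> p6) & p4) -> p3) | p2) -> ~((p3 | p2) & (~(~(p5 -> p2) -> ~~(((p5 -> p6) -> (p3 | p1)) & p2)) & p5)) = T -> T = T

T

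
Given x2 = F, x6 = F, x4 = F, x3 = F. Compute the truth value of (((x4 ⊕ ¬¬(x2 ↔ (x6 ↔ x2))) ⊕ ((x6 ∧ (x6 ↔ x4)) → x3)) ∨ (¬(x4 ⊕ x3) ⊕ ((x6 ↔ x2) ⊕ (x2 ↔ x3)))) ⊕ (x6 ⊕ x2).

T

x6 ↔ x2 = F ↔ F = T
x2 ↔ (x6 ↔ x2) = F ↔ T = F
¬(x2 ↔ (x6 ↔ x2)) = ¬F = T
¬¬(x2 ↔ (x6 ↔ x2)) = ¬T = F
x4 ⊕ ¬¬(x2 ↔ (x6 ↔ x2)) = F ⊕ F = F
x6 ↔ x4 = F ↔ F = T
x6 ∧ (x6 ↔ x4) = F ∧ T = F
(x6 ∧ (x6 ↔ x4)) → x3 = F → F = T
(x4 ⊕ ¬¬(x2 ↔ (x6 ↔ x2))) ⊕ ((x6 ∧ (x6 ↔ x4)) → x3) = F ⊕ T = T
x4 ⊕ x3 = F ⊕ F = F
¬(x4 ⊕ x3) = ¬F = T
x6 ↔ x2 = F ↔ F = T
x2 ↔ x3 = F ↔ F = T
(x6 ↔ x2) ⊕ (x2 ↔ x3) = T ⊕ T = F
¬(x4 ⊕ x3) ⊕ ((x6 ↔ x2) ⊕ (x2 ↔ x3)) = T ⊕ F = T
((x4 ⊕ ¬¬(x2 ↔ (x6 ↔ x2))) ⊕ ((x6 ∧ (x6 ↔ x4)) → x3)) ∨ (¬(x4 ⊕ x3) ⊕ ((x6 ↔ x2) ⊕ (x2 ↔ x3))) = T ∨ T = T
x6 ⊕ x2 = F ⊕ F = F
(((x4 ⊕ ¬¬(x2 ↔ (x6 ↔ x2))) ⊕ ((x6 ∧ (x6 ↔ x4)) → x3)) ∨ (¬(x4 ⊕ x3) ⊕ ((x6 ↔ x2) ⊕ (x2 ↔ x3)))) ⊕ (x6 ⊕ x2) = T ⊕ F = T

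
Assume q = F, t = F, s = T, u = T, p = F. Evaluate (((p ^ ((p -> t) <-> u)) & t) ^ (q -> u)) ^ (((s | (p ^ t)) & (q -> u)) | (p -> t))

p -> t = F -> F = T
(p -> t) <-> u = T <-> T = T
p ^ ((p -> t) <-> u) = F ^ T = T
(p ^ ((p -> t) <-> u)) & t = T & F = F
q -> u = F -> T = T
((p ^ ((p -> t) <-> u)) & t) ^ (q -> u) = F ^ T = T
p ^ t = F ^ F = F
s | (p ^ t) = T | F = T
q -> u = F -> T = T
(s | (p ^ t)) & (q -> u) = T & T = T
p -> t = F -> F = T
((s | (p ^ t)) & (q -> u)) | (p -> t) = T | T = T
(((p ^ ((p -> t) <-> u)) & t) ^ (q -> u)) ^ (((s | (p ^ t)) & (q -> u)) | (p -> t)) = T ^ T = F

F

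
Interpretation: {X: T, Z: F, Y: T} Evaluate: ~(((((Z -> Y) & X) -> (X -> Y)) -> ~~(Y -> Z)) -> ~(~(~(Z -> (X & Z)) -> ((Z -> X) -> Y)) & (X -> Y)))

Z -> Y = F -> T = T
(Z -> Y) & X = T & T = T
X -> Y = T -> T = T
((Z -> Y) & X) -> (X -> Y) = T -> T = T
Y -> Z = T -> F = F
~(Y -> Z) = ~F = T
~~(Y -> Z) = ~T = F
(((Z -> Y) & X) -> (X -> Y)) -> ~~(Y -> Z) = T -> F = F
X & Z = T & F = F
Z -> (X & Z) = F -> F = T
~(Z -> (X & Z)) = ~T = F
Z -> X = F -> T = T
(Z -> X) -> Y = T -> T = T
~(Z -> (X & Z)) -> ((Z -> X) -> Y) = F -> T = T
~(~(Z -> (X & Z)) -> ((Z -> X) -> Y)) = ~T = F
X -> Y = T -> T = T
~(~(Z -> (X & Z)) -> ((Z -> X) -> Y)) & (X -> Y) = F & T = F
~(~(~(Z -> (X & Z)) -> ((Z -> X) -> Y)) & (X -> Y)) = ~F = T
((((Z -> Y) & X) -> (X -> Y)) -> ~~(Y -> Z)) -> ~(~(~(Z -> (X & Z)) -> ((Z -> X) -> Y)) & (X -> Y)) = F -> T = T
~(((((Z -> Y) & X) -> (X -> Y)) -> ~~(Y -> Z)) -> ~(~(~(Z -> (X & Z)) -> ((Z -> X) -> Y)) & (X -> Y))) = ~T = F

F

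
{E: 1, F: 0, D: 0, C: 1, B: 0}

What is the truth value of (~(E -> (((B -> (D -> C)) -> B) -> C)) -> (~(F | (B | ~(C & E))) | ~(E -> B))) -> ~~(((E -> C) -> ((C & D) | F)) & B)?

0

D -> C = 0 -> 1 = 1
B -> (D -> C) = 0 -> 1 = 1
(B -> (D -> C)) -> B = 1 -> 0 = 0
((B -> (D -> C)) -> B) -> C = 0 -> 1 = 1
E -> (((B -> (D -> C)) -> B) -> C) = 1 -> 1 = 1
~(E -> (((B -> (D -> C)) -> B) -> C)) = ~1 = 0
C & E = 1 & 1 = 1
~(C & E) = ~1 = 0
B | ~(C & E) = 0 | 0 = 0
F | (B | ~(C & E)) = 0 | 0 = 0
~(F | (B | ~(C & E))) = ~0 = 1
E -> B = 1 -> 0 = 0
~(E -> B) = ~0 = 1
~(F | (B | ~(C & E))) | ~(E -> B) = 1 | 1 = 1
~(E -> (((B -> (D -> C)) -> B) -> C)) -> (~(F | (B | ~(C & E))) | ~(E -> B)) = 0 -> 1 = 1
E -> C = 1 -> 1 = 1
C & D = 1 & 0 = 0
(C & D) | F = 0 | 0 = 0
(E -> C) -> ((C & D) | F) = 1 -> 0 = 0
((E -> C) -> ((C & D) | F)) & B = 0 & 0 = 0
~(((E -> C) -> ((C & D) | F)) & B) = ~0 = 1
~~(((E -> C) -> ((C & D) | F)) & B) = ~1 = 0
(~(E -> (((B -> (D -> C)) -> B) -> C)) -> (~(F | (B | ~(C & E))) | ~(E -> B))) -> ~~(((E -> C) -> ((C & D) | F)) & B) = 1 -> 0 = 0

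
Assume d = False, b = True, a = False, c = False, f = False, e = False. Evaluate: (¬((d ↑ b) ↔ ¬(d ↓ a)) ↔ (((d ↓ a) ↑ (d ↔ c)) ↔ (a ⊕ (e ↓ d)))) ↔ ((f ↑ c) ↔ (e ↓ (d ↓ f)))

True

d ↑ b = False ↑ True = True
d ↓ a = False ↓ False = True
¬(d ↓ a) = ¬True = False
(d ↑ b) ↔ ¬(d ↓ a) = True ↔ False = False
¬((d ↑ b) ↔ ¬(d ↓ a)) = ¬False = True
d ↓ a = False ↓ False = True
d ↔ c = False ↔ False = True
(d ↓ a) ↑ (d ↔ c) = True ↑ True = False
e ↓ d = False ↓ False = True
a ⊕ (e ↓ d) = False ⊕ True = True
((d ↓ a) ↑ (d ↔ c)) ↔ (a ⊕ (e ↓ d)) = False ↔ True = False
¬((d ↑ b) ↔ ¬(d ↓ a)) ↔ (((d ↓ a) ↑ (d ↔ c)) ↔ (a ⊕ (e ↓ d))) = True ↔ False = False
f ↑ c = False ↑ False = True
d ↓ f = False ↓ False = True
e ↓ (d ↓ f) = False ↓ True = False
(f ↑ c) ↔ (e ↓ (d ↓ f)) = True ↔ False = False
(¬((d ↑ b) ↔ ¬(d ↓ a)) ↔ (((d ↓ a) ↑ (d ↔ c)) ↔ (a ⊕ (e ↓ d)))) ↔ ((f ↑ c) ↔ (e ↓ (d ↓ f))) = False ↔ False = True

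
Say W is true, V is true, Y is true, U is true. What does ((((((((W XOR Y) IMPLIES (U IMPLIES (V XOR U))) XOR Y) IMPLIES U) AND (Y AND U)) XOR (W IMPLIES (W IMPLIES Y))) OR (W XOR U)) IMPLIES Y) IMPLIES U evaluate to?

T

W XOR Y = T XOR T = F
V XOR U = T XOR T = F
U IMPLIES (V XOR U) = T IMPLIES F = F
(W XOR Y) IMPLIES (U IMPLIES (V XOR U)) = F IMPLIES F = T
((W XOR Y) IMPLIES (U IMPLIES (V XOR U))) XOR Y = T XOR T = F
(((W XOR Y) IMPLIES (U IMPLIES (V XOR U))) XOR Y) IMPLIES U = F IMPLIES T = T
Y AND U = T AND T = T
((((W XOR Y) IMPLIES (U IMPLIES (V XOR U))) XOR Y) IMPLIES U) AND (Y AND U) = T AND T = T
W IMPLIES Y = T IMPLIES T = T
W IMPLIES (W IMPLIES Y) = T IMPLIES T = T
(((((W XOR Y) IMPLIES (U IMPLIES (V XOR U))) XOR Y) IMPLIES U) AND (Y AND U)) XOR (W IMPLIES (W IMPLIES Y)) = T XOR T = F
W XOR U = T XOR T = F
((((((W XOR Y) IMPLIES (U IMPLIES (V XOR U))) XOR Y) IMPLIES U) AND (Y AND U)) XOR (W IMPLIES (W IMPLIES Y))) OR (W XOR U) = F OR F = F
(((((((W XOR Y) IMPLIES (U IMPLIES (V XOR U))) XOR Y) IMPLIES U) AND (Y AND U)) XOR (W IMPLIES (W IMPLIES Y))) OR (W XOR U)) IMPLIES Y = F IMPLIES T = T
((((((((W XOR Y) IMPLIES (U IMPLIES (V XOR U))) XOR Y) IMPLIES U) AND (Y AND U)) XOR (W IMPLIES (W IMPLIES Y))) OR (W XOR U)) IMPLIES Y) IMPLIES U = T IMPLIES T = T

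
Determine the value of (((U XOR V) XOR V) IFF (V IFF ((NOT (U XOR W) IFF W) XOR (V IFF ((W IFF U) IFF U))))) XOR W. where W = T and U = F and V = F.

U XOR V = F XOR F = F
(U XOR V) XOR V = F XOR F = F
U XOR W = F XOR T = T
NOT (U XOR W) = NOT T = F
NOT (U XOR W) IFF W = F IFF T = F
W IFF U = T IFF F = F
(W IFF U) IFF U = F IFF F = T
V IFF ((W IFF U) IFF U) = F IFF T = F
(NOT (U XOR W) IFF W) XOR (V IFF ((W IFF U) IFF U)) = F XOR F = F
V IFF ((NOT (U XOR W) IFF W) XOR (V IFF ((W IFF U) IFF U))) = F IFF F = T
((U XOR V) XOR V) IFF (V IFF ((NOT (U XOR W) IFF W) XOR (V IFF ((W IFF U) IFF U)))) = F IFF T = F
(((U XOR V) XOR V) IFF (V IFF ((NOT (U XOR W) IFF W) XOR (V IFF ((W IFF U) IFF U))))) XOR W = F XOR T = T

T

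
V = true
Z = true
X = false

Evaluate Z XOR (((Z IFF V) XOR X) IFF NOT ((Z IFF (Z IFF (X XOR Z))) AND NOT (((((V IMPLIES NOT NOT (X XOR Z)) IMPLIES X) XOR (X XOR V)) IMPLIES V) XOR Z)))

true

Z IFF V = true IFF true = true
(Z IFF V) XOR X = true XOR false = true
X XOR Z = false XOR true = true
Z IFF (X XOR Z) = true IFF true = true
Z IFF (Z IFF (X XOR Z)) = true IFF true = true
X XOR Z = false XOR true = true
NOT (X XOR Z) = NOT true = false
NOT NOT (X XOR Z) = NOT false = true
V IMPLIES NOT NOT (X XOR Z) = true IMPLIES true = true
(V IMPLIES NOT NOT (X XOR Z)) IMPLIES X = true IMPLIES false = false
X XOR V = false XOR true = true
((V IMPLIES NOT NOT (X XOR Z)) IMPLIES X) XOR (X XOR V) = false XOR true = true
(((V IMPLIES NOT NOT (X XOR Z)) IMPLIES X) XOR (X XOR V)) IMPLIES V = true IMPLIES true = true
((((V IMPLIES NOT NOT (X XOR Z)) IMPLIES X) XOR (X XOR V)) IMPLIES V) XOR Z = true XOR true = false
NOT (((((V IMPLIES NOT NOT (X XOR Z)) IMPLIES X) XOR (X XOR V)) IMPLIES V) XOR Z) = NOT false = true
(Z IFF (Z IFF (X XOR Z))) AND NOT (((((V IMPLIES NOT NOT (X XOR Z)) IMPLIES X) XOR (X XOR V)) IMPLIES V) XOR Z) = true AND true = true
NOT ((Z IFF (Z IFF (X XOR Z))) AND NOT (((((V IMPLIES NOT NOT (X XOR Z)) IMPLIES X) XOR (X XOR V)) IMPLIES V) XOR Z)) = NOT true = false
((Z IFF V) XOR X) IFF NOT ((Z IFF (Z IFF (X XOR Z))) AND NOT (((((V IMPLIES NOT NOT (X XOR Z)) IMPLIES X) XOR (X XOR V)) IMPLIES V) XOR Z)) = true IFF false = false
Z XOR (((Z IFF V) XOR X) IFF NOT ((Z IFF (Z IFF (X XOR Z))) AND NOT (((((V IMPLIES NOT NOT (X XOR Z)) IMPLIES X) XOR (X XOR V)) IMPLIES V) XOR Z))) = true XOR false = true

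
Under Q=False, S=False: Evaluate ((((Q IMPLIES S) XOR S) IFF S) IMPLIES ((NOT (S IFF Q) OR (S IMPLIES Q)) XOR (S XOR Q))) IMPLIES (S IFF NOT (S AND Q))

Substituting Q=False, S=False:
Q IMPLIES S = False IMPLIES False = True
(Q IMPLIES S) XOR S = True XOR False = True
((Q IMPLIES S) XOR S) IFF S = True IFF False = False
S IFF Q = False IFF False = True
NOT (S IFF Q) = NOT True = False
S IMPLIES Q = False IMPLIES False = True
NOT (S IFF Q) OR (S IMPLIES Q) = False OR True = True
S XOR Q = False XOR False = False
(NOT (S IFF Q) OR (S IMPLIES Q)) XOR (S XOR Q) = True XOR False = True
(((Q IMPLIES S) XOR S) IFF S) IMPLIES ((NOT (S IFF Q) OR (S IMPLIES Q)) XOR (S XOR Q)) = False IMPLIES True = True
S AND Q = False AND False = False
NOT (S AND Q) = NOT False = True
S IFF NOT (S AND Q) = False IFF True = False
((((Q IMPLIES S) XOR S) IFF S) IMPLIES ((NOT (S IFF Q) OR (S IMPLIES Q)) XOR (S XOR Q))) IMPLIES (S IFF NOT (S AND Q)) = True IMPLIES False = False

False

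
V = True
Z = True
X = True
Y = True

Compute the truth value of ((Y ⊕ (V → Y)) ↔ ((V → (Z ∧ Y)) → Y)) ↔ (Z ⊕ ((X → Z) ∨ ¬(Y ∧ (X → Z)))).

Substituting V=True, Z=True, X=True, Y=True:
V → Y = True → True = True
Y ⊕ (V → Y) = True ⊕ True = False
Z ∧ Y = True ∧ True = True
V → (Z ∧ Y) = True → True = True
(V → (Z ∧ Y)) → Y = True → True = True
(Y ⊕ (V → Y)) ↔ ((V → (Z ∧ Y)) → Y) = False ↔ True = False
X → Z = True → True = True
X → Z = True → True = True
Y ∧ (X → Z) = True ∧ True = True
¬(Y ∧ (X → Z)) = ¬True = False
(X → Z) ∨ ¬(Y ∧ (X → Z)) = True ∨ False = True
Z ⊕ ((X → Z) ∨ ¬(Y ∧ (X → Z))) = True ⊕ True = False
((Y ⊕ (V → Y)) ↔ ((V → (Z ∧ Y)) → Y)) ↔ (Z ⊕ ((X → Z) ∨ ¬(Y ∧ (X → Z)))) = False ↔ False = True

True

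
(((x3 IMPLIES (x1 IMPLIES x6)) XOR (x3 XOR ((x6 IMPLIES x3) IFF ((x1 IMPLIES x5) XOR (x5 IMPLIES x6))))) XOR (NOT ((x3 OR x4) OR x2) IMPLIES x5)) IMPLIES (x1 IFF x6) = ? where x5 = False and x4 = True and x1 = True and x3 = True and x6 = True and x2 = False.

x1 IMPLIES x6 = True IMPLIES True = True
x3 IMPLIES (x1 IMPLIES x6) = True IMPLIES True = True
x6 IMPLIES x3 = True IMPLIES True = True
x1 IMPLIES x5 = True IMPLIES False = False
x5 IMPLIES x6 = False IMPLIES True = True
(x1 IMPLIES x5) XOR (x5 IMPLIES x6) = False XOR True = True
(x6 IMPLIES x3) IFF ((x1 IMPLIES x5) XOR (x5 IMPLIES x6)) = True IFF True = True
x3 XOR ((x6 IMPLIES x3) IFF ((x1 IMPLIES x5) XOR (x5 IMPLIES x6))) = True XOR True = False
(x3 IMPLIES (x1 IMPLIES x6)) XOR (x3 XOR ((x6 IMPLIES x3) IFF ((x1 IMPLIES x5) XOR (x5 IMPLIES x6)))) = True XOR False = True
x3 OR x4 = True OR True = True
(x3 OR x4) OR x2 = True OR False = True
NOT ((x3 OR x4) OR x2) = NOT True = False
NOT ((x3 OR x4) OR x2) IMPLIES x5 = False IMPLIES False = True
((x3 IMPLIES (x1 IMPLIES x6)) XOR (x3 XOR ((x6 IMPLIES x3) IFF ((x1 IMPLIES x5) XOR (x5 IMPLIES x6))))) XOR (NOT ((x3 OR x4) OR x2) IMPLIES x5) = True XOR True = False
x1 IFF x6 = True IFF True = True
(((x3 IMPLIES (x1 IMPLIES x6)) XOR (x3 XOR ((x6 IMPLIES x3) IFF ((x1 IMPLIES x5) XOR (x5 IMPLIES x6))))) XOR (NOT ((x3 OR x4) OR x2) IMPLIES x5)) IMPLIES (x1 IFF x6) = False IMPLIES True = True

True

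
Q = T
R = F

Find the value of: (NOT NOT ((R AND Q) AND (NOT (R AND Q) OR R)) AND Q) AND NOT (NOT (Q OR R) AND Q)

Substituting Q=T, R=F:
R AND Q = F AND T = F
R AND Q = F AND T = F
NOT (R AND Q) = NOT F = T
NOT (R AND Q) OR R = T OR F = T
(R AND Q) AND (NOT (R AND Q) OR R) = F AND T = F
NOT ((R AND Q) AND (NOT (R AND Q) OR R)) = NOT F = T
NOT NOT ((R AND Q) AND (NOT (R AND Q) OR R)) = NOT T = F
NOT NOT ((R AND Q) AND (NOT (R AND Q) OR R)) AND Q = F AND T = F
Q OR R = T OR F = T
NOT (Q OR R) = NOT T = F
NOT (Q OR R) AND Q = F AND T = F
NOT (NOT (Q OR R) AND Q) = NOT F = T
(NOT NOT ((R AND Q) AND (NOT (R AND Q) OR R)) AND Q) AND NOT (NOT (Q OR R) AND Q) = F AND T = F

F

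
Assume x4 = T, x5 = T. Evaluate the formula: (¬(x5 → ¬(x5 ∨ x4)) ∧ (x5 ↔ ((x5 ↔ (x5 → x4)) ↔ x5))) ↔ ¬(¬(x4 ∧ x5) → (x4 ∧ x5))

F

Substituting x4=T, x5=T:
x5 ∨ x4 = T ∨ T = T
¬(x5 ∨ x4) = ¬T = F
x5 → ¬(x5 ∨ x4) = T → F = F
¬(x5 → ¬(x5 ∨ x4)) = ¬F = T
x5 → x4 = T → T = T
x5 ↔ (x5 → x4) = T ↔ T = T
(x5 ↔ (x5 → x4)) ↔ x5 = T ↔ T = T
x5 ↔ ((x5 ↔ (x5 → x4)) ↔ x5) = T ↔ T = T
¬(x5 → ¬(x5 ∨ x4)) ∧ (x5 ↔ ((x5 ↔ (x5 → x4)) ↔ x5)) = T ∧ T = T
x4 ∧ x5 = T ∧ T = T
¬(x4 ∧ x5) = ¬T = F
x4 ∧ x5 = T ∧ T = T
¬(x4 ∧ x5) → (x4 ∧ x5) = F → T = T
¬(¬(x4 ∧ x5) → (x4 ∧ x5)) = ¬T = F
(¬(x5 → ¬(x5 ∨ x4)) ∧ (x5 ↔ ((x5 ↔ (x5 → x4)) ↔ x5))) ↔ ¬(¬(x4 ∧ x5) → (x4 ∧ x5)) = T ↔ F = F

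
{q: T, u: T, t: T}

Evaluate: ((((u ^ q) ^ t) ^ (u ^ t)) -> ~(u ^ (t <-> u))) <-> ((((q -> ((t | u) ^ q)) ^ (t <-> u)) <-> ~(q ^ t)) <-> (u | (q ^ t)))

u ^ q = T ^ T = F
(u ^ q) ^ t = F ^ T = T
u ^ t = T ^ T = F
((u ^ q) ^ t) ^ (u ^ t) = T ^ F = T
t <-> u = T <-> T = T
u ^ (t <-> u) = T ^ T = F
~(u ^ (t <-> u)) = ~F = T
(((u ^ q) ^ t) ^ (u ^ t)) -> ~(u ^ (t <-> u)) = T -> T = T
t | u = T | T = T
(t | u) ^ q = T ^ T = F
q -> ((t | u) ^ q) = T -> F = F
t <-> u = T <-> T = T
(q -> ((t | u) ^ q)) ^ (t <-> u) = F ^ T = T
q ^ t = T ^ T = F
~(q ^ t) = ~F = T
((q -> ((t | u) ^ q)) ^ (t <-> u)) <-> ~(q ^ t) = T <-> T = T
q ^ t = T ^ T = F
u | (q ^ t) = T | F = T
(((q -> ((t | u) ^ q)) ^ (t <-> u)) <-> ~(q ^ t)) <-> (u | (q ^ t)) = T <-> T = T
((((u ^ q) ^ t) ^ (u ^ t)) -> ~(u ^ (t <-> u))) <-> ((((q -> ((t | u) ^ q)) ^ (t <-> u)) <-> ~(q ^ t)) <-> (u | (q ^ t))) = T <-> T = T

T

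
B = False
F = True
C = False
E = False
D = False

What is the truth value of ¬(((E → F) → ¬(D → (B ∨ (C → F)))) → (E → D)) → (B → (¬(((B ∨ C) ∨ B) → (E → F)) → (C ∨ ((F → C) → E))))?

E → F = False → True = True
C → F = False → True = True
B ∨ (C → F) = False ∨ True = True
D → (B ∨ (C → F)) = False → True = True
¬(D → (B ∨ (C → F))) = ¬True = False
(E → F) → ¬(D → (B ∨ (C → F))) = True → False = False
E → D = False → False = True
((E → F) → ¬(D → (B ∨ (C → F)))) → (E → D) = False → True = True
¬(((E → F) → ¬(D → (B ∨ (C → F)))) → (E → D)) = ¬True = False
B ∨ C = False ∨ False = False
(B ∨ C) ∨ B = False ∨ False = False
E → F = False → True = True
((B ∨ C) ∨ B) → (E → F) = False → True = True
¬(((B ∨ C) ∨ B) → (E → F)) = ¬True = False
F → C = True → False = False
(F → C) → E = False → False = True
C ∨ ((F → C) → E) = False ∨ True = True
¬(((B ∨ C) ∨ B) → (E → F)) → (C ∨ ((F → C) → E)) = False → True = True
B → (¬(((B ∨ C) ∨ B) → (E → F)) → (C ∨ ((F → C) → E))) = False → True = True
¬(((E → F) → ¬(D → (B ∨ (C → F)))) → (E → D)) → (B → (¬(((B ∨ C) ∨ B) → (E → F)) → (C ∨ ((F → C) → E)))) = False → True = True

True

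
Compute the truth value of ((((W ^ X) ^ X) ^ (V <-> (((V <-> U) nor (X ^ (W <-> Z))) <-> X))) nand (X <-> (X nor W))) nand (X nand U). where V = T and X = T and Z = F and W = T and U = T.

Substituting V=T, X=T, Z=F, W=T, U=T:
W ^ X = T ^ T = F
(W ^ X) ^ X = F ^ T = T
V <-> U = T <-> T = T
W <-> Z = T <-> F = F
X ^ (W <-> Z) = T ^ F = T
(V <-> U) nor (X ^ (W <-> Z)) = T nor T = F
((V <-> U) nor (X ^ (W <-> Z))) <-> X = F <-> T = F
V <-> (((V <-> U) nor (X ^ (W <-> Z))) <-> X) = T <-> F = F
((W ^ X) ^ X) ^ (V <-> (((V <-> U) nor (X ^ (W <-> Z))) <-> X)) = T ^ F = T
X nor W = T nor T = F
X <-> (X nor W) = T <-> F = F
(((W ^ X) ^ X) ^ (V <-> (((V <-> U) nor (X ^ (W <-> Z))) <-> X))) nand (X <-> (X nor W)) = T nand F = T
X nand U = T nand T = F
((((W ^ X) ^ X) ^ (V <-> (((V <-> U) nor (X ^ (W <-> Z))) <-> X))) nand (X <-> (X nor W))) nand (X nand U) = T nand F = T

T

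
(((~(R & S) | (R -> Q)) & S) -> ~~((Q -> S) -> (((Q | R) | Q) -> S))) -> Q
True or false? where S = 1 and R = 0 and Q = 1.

Substituting S=1, R=0, Q=1:
R & S = 0 & 1 = 0
~(R & S) = ~0 = 1
R -> Q = 0 -> 1 = 1
~(R & S) | (R -> Q) = 1 | 1 = 1
(~(R & S) | (R -> Q)) & S = 1 & 1 = 1
Q -> S = 1 -> 1 = 1
Q | R = 1 | 0 = 1
(Q | R) | Q = 1 | 1 = 1
((Q | R) | Q) -> S = 1 -> 1 = 1
(Q -> S) -> (((Q | R) | Q) -> S) = 1 -> 1 = 1
~((Q -> S) -> (((Q | R) | Q) -> S)) = ~1 = 0
~~((Q -> S) -> (((Q | R) | Q) -> S)) = ~0 = 1
((~(R & S) | (R -> Q)) & S) -> ~~((Q -> S) -> (((Q | R) | Q) -> S)) = 1 -> 1 = 1
(((~(R & S) | (R -> Q)) & S) -> ~~((Q -> S) -> (((Q | R) | Q) -> S))) -> Q = 1 -> 1 = 1

1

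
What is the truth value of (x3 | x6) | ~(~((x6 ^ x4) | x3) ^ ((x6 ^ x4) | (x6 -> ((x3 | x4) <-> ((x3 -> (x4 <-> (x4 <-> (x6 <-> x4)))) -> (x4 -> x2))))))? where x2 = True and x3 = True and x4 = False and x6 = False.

True

x3 | x6 = True | False = True
x6 ^ x4 = False ^ False = False
(x6 ^ x4) | x3 = False | True = True
~((x6 ^ x4) | x3) = ~True = False
x6 ^ x4 = False ^ False = False
x3 | x4 = True | False = True
x6 <-> x4 = False <-> False = True
x4 <-> (x6 <-> x4) = False <-> True = False
x4 <-> (x4 <-> (x6 <-> x4)) = False <-> False = True
x3 -> (x4 <-> (x4 <-> (x6 <-> x4))) = True -> True = True
x4 -> x2 = False -> True = True
(x3 -> (x4 <-> (x4 <-> (x6 <-> x4)))) -> (x4 -> x2) = True -> True = True
(x3 | x4) <-> ((x3 -> (x4 <-> (x4 <-> (x6 <-> x4)))) -> (x4 -> x2)) = True <-> True = True
x6 -> ((x3 | x4) <-> ((x3 -> (x4 <-> (x4 <-> (x6 <-> x4)))) -> (x4 -> x2))) = False -> True = True
(x6 ^ x4) | (x6 -> ((x3 | x4) <-> ((x3 -> (x4 <-> (x4 <-> (x6 <-> x4)))) -> (x4 -> x2)))) = False | True = True
~((x6 ^ x4) | x3) ^ ((x6 ^ x4) | (x6 -> ((x3 | x4) <-> ((x3 -> (x4 <-> (x4 <-> (x6 <-> x4)))) -> (x4 -> x2))))) = False ^ True = True
~(~((x6 ^ x4) | x3) ^ ((x6 ^ x4) | (x6 -> ((x3 | x4) <-> ((x3 -> (x4 <-> (x4 <-> (x6 <-> x4)))) -> (x4 -> x2)))))) = ~True = False
(x3 | x6) | ~(~((x6 ^ x4) | x3) ^ ((x6 ^ x4) | (x6 -> ((x3 | x4) <-> ((x3 -> (x4 <-> (x4 <-> (x6 <-> x4)))) -> (x4 -> x2)))))) = True | False = True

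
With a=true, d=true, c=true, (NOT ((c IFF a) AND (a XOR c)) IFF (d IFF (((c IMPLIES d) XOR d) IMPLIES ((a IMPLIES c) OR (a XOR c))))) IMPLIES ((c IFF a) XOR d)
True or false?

Substituting a=true, d=true, c=true:
c IFF a = true IFF true = true
a XOR c = true XOR true = false
(c IFF a) AND (a XOR c) = true AND false = false
NOT ((c IFF a) AND (a XOR c)) = NOT false = true
c IMPLIES d = true IMPLIES true = true
(c IMPLIES d) XOR d = true XOR true = false
a IMPLIES c = true IMPLIES true = true
a XOR c = true XOR true = false
(a IMPLIES c) OR (a XOR c) = true OR false = true
((c IMPLIES d) XOR d) IMPLIES ((a IMPLIES c) OR (a XOR c)) = false IMPLIES true = true
d IFF (((c IMPLIES d) XOR d) IMPLIES ((a IMPLIES c) OR (a XOR c))) = true IFF true = true
NOT ((c IFF a) AND (a XOR c)) IFF (d IFF (((c IMPLIES d) XOR d) IMPLIES ((a IMPLIES c) OR (a XOR c)))) = true IFF true = true
c IFF a = true IFF true = true
(c IFF a) XOR d = true XOR true = false
(NOT ((c IFF a) AND (a XOR c)) IFF (d IFF (((c IMPLIES d) XOR d) IMPLIES ((a IMPLIES c) OR (a XOR c))))) IMPLIES ((c IFF a) XOR d) = true IMPLIES false = false

false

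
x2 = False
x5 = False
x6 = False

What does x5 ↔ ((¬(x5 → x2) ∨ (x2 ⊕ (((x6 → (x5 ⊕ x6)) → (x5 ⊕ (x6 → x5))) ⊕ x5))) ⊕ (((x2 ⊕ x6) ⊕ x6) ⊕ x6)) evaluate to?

Substituting x2=False, x5=False, x6=False:
x5 → x2 = False → False = True
¬(x5 → x2) = ¬True = False
x5 ⊕ x6 = False ⊕ False = False
x6 → (x5 ⊕ x6) = False → False = True
x6 → x5 = False → False = True
x5 ⊕ (x6 → x5) = False ⊕ True = True
(x6 → (x5 ⊕ x6)) → (x5 ⊕ (x6 → x5)) = True → True = True
((x6 → (x5 ⊕ x6)) → (x5 ⊕ (x6 → x5))) ⊕ x5 = True ⊕ False = True
x2 ⊕ (((x6 → (x5 ⊕ x6)) → (x5 ⊕ (x6 → x5))) ⊕ x5) = False ⊕ True = True
¬(x5 → x2) ∨ (x2 ⊕ (((x6 → (x5 ⊕ x6)) → (x5 ⊕ (x6 → x5))) ⊕ x5)) = False ∨ True = True
x2 ⊕ x6 = False ⊕ False = False
(x2 ⊕ x6) ⊕ x6 = False ⊕ False = False
((x2 ⊕ x6) ⊕ x6) ⊕ x6 = False ⊕ False = False
(¬(x5 → x2) ∨ (x2 ⊕ (((x6 → (x5 ⊕ x6)) → (x5 ⊕ (x6 → x5))) ⊕ x5))) ⊕ (((x2 ⊕ x6) ⊕ x6) ⊕ x6) = True ⊕ False = True
x5 ↔ ((¬(x5 → x2) ∨ (x2 ⊕ (((x6 → (x5 ⊕ x6)) → (x5 ⊕ (x6 → x5))) ⊕ x5))) ⊕ (((x2 ⊕ x6) ⊕ x6) ⊕ x6)) = False ↔ True = False

False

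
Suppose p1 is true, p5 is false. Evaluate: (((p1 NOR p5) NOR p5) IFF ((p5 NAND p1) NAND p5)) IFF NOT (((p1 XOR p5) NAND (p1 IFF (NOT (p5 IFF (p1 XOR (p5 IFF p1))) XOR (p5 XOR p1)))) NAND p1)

p1 NOR p5 = true NOR false = false
(p1 NOR p5) NOR p5 = false NOR false = true
p5 NAND p1 = false NAND true = true
(p5 NAND p1) NAND p5 = true NAND false = true
((p1 NOR p5) NOR p5) IFF ((p5 NAND p1) NAND p5) = true IFF true = true
p1 XOR p5 = true XOR false = true
p5 IFF p1 = false IFF true = false
p1 XOR (p5 IFF p1) = true XOR false = true
p5 IFF (p1 XOR (p5 IFF p1)) = false IFF true = false
NOT (p5 IFF (p1 XOR (p5 IFF p1))) = NOT false = true
p5 XOR p1 = false XOR true = true
NOT (p5 IFF (p1 XOR (p5 IFF p1))) XOR (p5 XOR p1) = true XOR true = false
p1 IFF (NOT (p5 IFF (p1 XOR (p5 IFF p1))) XOR (p5 XOR p1)) = true IFF false = false
(p1 XOR p5) NAND (p1 IFF (NOT (p5 IFF (p1 XOR (p5 IFF p1))) XOR (p5 XOR p1))) = true NAND false = true
((p1 XOR p5) NAND (p1 IFF (NOT (p5 IFF (p1 XOR (p5 IFF p1))) XOR (p5 XOR p1)))) NAND p1 = true NAND true = false
NOT (((p1 XOR p5) NAND (p1 IFF (NOT (p5 IFF (p1 XOR (p5 IFF p1))) XOR (p5 XOR p1)))) NAND p1) = NOT false = true
(((p1 NOR p5) NOR p5) IFF ((p5 NAND p1) NAND p5)) IFF NOT (((p1 XOR p5) NAND (p1 IFF (NOT (p5 IFF (p1 XOR (p5 IFF p1))) XOR (p5 XOR p1)))) NAND p1) = true IFF true = true

true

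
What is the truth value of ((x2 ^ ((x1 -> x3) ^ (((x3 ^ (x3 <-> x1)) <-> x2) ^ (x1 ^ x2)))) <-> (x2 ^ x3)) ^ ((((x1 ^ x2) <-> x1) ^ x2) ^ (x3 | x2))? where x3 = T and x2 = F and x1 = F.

x1 -> x3 = F -> T = T
x3 <-> x1 = T <-> F = F
x3 ^ (x3 <-> x1) = T ^ F = T
(x3 ^ (x3 <-> x1)) <-> x2 = T <-> F = F
x1 ^ x2 = F ^ F = F
((x3 ^ (x3 <-> x1)) <-> x2) ^ (x1 ^ x2) = F ^ F = F
(x1 -> x3) ^ (((x3 ^ (x3 <-> x1)) <-> x2) ^ (x1 ^ x2)) = T ^ F = T
x2 ^ ((x1 -> x3) ^ (((x3 ^ (x3 <-> x1)) <-> x2) ^ (x1 ^ x2))) = F ^ T = T
x2 ^ x3 = F ^ T = T
(x2 ^ ((x1 -> x3) ^ (((x3 ^ (x3 <-> x1)) <-> x2) ^ (x1 ^ x2)))) <-> (x2 ^ x3) = T <-> T = T
x1 ^ x2 = F ^ F = F
(x1 ^ x2) <-> x1 = F <-> F = T
((x1 ^ x2) <-> x1) ^ x2 = T ^ F = T
x3 | x2 = T | F = T
(((x1 ^ x2) <-> x1) ^ x2) ^ (x3 | x2) = T ^ T = F
((x2 ^ ((x1 -> x3) ^ (((x3 ^ (x3 <-> x1)) <-> x2) ^ (x1 ^ x2)))) <-> (x2 ^ x3)) ^ ((((x1 ^ x2) <-> x1) ^ x2) ^ (x3 | x2)) = T ^ F = T

T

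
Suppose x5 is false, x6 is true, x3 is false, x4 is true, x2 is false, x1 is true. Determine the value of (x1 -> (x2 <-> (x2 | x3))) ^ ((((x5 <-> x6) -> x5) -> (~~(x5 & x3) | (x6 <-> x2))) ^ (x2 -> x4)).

Substituting x5=0, x6=1, x3=0, x4=1, x2=0, x1=1:
x2 | x3 = 0 | 0 = 0
x2 <-> (x2 | x3) = 0 <-> 0 = 1
x1 -> (x2 <-> (x2 | x3)) = 1 -> 1 = 1
x5 <-> x6 = 0 <-> 1 = 0
(x5 <-> x6) -> x5 = 0 -> 0 = 1
x5 & x3 = 0 & 0 = 0
~(x5 & x3) = ~0 = 1
~~(x5 & x3) = ~1 = 0
x6 <-> x2 = 1 <-> 0 = 0
~~(x5 & x3) | (x6 <-> x2) = 0 | 0 = 0
((x5 <-> x6) -> x5) -> (~~(x5 & x3) | (x6 <-> x2)) = 1 -> 0 = 0
x2 -> x4 = 0 -> 1 = 1
(((x5 <-> x6) -> x5) -> (~~(x5 & x3) | (x6 <-> x2))) ^ (x2 -> x4) = 0 ^ 1 = 1
(x1 -> (x2 <-> (x2 | x3))) ^ ((((x5 <-> x6) -> x5) -> (~~(x5 & x3) | (x6 <-> x2))) ^ (x2 -> x4)) = 1 ^ 1 = 0

0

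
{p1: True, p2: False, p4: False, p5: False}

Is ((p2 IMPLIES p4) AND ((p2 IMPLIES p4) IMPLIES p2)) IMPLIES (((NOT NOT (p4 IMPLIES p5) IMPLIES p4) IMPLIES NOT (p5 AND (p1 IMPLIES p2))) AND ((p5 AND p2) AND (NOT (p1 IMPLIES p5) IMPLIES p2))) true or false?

p2 IMPLIES p4 = False IMPLIES False = True
p2 IMPLIES p4 = False IMPLIES False = True
(p2 IMPLIES p4) IMPLIES p2 = True IMPLIES False = False
(p2 IMPLIES p4) AND ((p2 IMPLIES p4) IMPLIES p2) = True AND False = False
p4 IMPLIES p5 = False IMPLIES False = True
NOT (p4 IMPLIES p5) = NOT True = False
NOT NOT (p4 IMPLIES p5) = NOT False = True
NOT NOT (p4 IMPLIES p5) IMPLIES p4 = True IMPLIES False = False
p1 IMPLIES p2 = True IMPLIES False = False
p5 AND (p1 IMPLIES p2) = False AND False = False
NOT (p5 AND (p1 IMPLIES p2)) = NOT False = True
(NOT NOT (p4 IMPLIES p5) IMPLIES p4) IMPLIES NOT (p5 AND (p1 IMPLIES p2)) = False IMPLIES True = True
p5 AND p2 = False AND False = False
p1 IMPLIES p5 = True IMPLIES False = False
NOT (p1 IMPLIES p5) = NOT False = True
NOT (p1 IMPLIES p5) IMPLIES p2 = True IMPLIES False = False
(p5 AND p2) AND (NOT (p1 IMPLIES p5) IMPLIES p2) = False AND False = False
((NOT NOT (p4 IMPLIES p5) IMPLIES p4) IMPLIES NOT (p5 AND (p1 IMPLIES p2))) AND ((p5 AND p2) AND (NOT (p1 IMPLIES p5) IMPLIES p2)) = True AND False = False
((p2 IMPLIES p4) AND ((p2 IMPLIES p4) IMPLIES p2)) IMPLIES (((NOT NOT (p4 IMPLIES p5) IMPLIES p4) IMPLIES NOT (p5 AND (p1 IMPLIES p2))) AND ((p5 AND p2) AND (NOT (p1 IMPLIES p5) IMPLIES p2))) = False IMPLIES False = True

True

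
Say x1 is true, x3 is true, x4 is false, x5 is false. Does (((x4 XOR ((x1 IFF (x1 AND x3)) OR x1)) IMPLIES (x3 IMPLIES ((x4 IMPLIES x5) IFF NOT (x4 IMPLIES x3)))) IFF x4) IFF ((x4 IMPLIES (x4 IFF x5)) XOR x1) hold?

false

Substituting x1=true, x3=true, x4=false, x5=false:
x1 AND x3 = true AND true = true
x1 IFF (x1 AND x3) = true IFF true = true
(x1 IFF (x1 AND x3)) OR x1 = true OR true = true
x4 XOR ((x1 IFF (x1 AND x3)) OR x1) = false XOR true = true
x4 IMPLIES x5 = false IMPLIES false = true
x4 IMPLIES x3 = false IMPLIES true = true
NOT (x4 IMPLIES x3) = NOT true = false
(x4 IMPLIES x5) IFF NOT (x4 IMPLIES x3) = true IFF false = false
x3 IMPLIES ((x4 IMPLIES x5) IFF NOT (x4 IMPLIES x3)) = true IMPLIES false = false
(x4 XOR ((x1 IFF (x1 AND x3)) OR x1)) IMPLIES (x3 IMPLIES ((x4 IMPLIES x5) IFF NOT (x4 IMPLIES x3))) = true IMPLIES false = false
((x4 XOR ((x1 IFF (x1 AND x3)) OR x1)) IMPLIES (x3 IMPLIES ((x4 IMPLIES x5) IFF NOT (x4 IMPLIES x3)))) IFF x4 = false IFF false = true
x4 IFF x5 = false IFF false = true
x4 IMPLIES (x4 IFF x5) = false IMPLIES true = true
(x4 IMPLIES (x4 IFF x5)) XOR x1 = true XOR true = false
(((x4 XOR ((x1 IFF (x1 AND x3)) OR x1)) IMPLIES (x3 IMPLIES ((x4 IMPLIES x5) IFF NOT (x4 IMPLIES x3)))) IFF x4) IFF ((x4 IMPLIES (x4 IFF x5)) XOR x1) = true IFF false = false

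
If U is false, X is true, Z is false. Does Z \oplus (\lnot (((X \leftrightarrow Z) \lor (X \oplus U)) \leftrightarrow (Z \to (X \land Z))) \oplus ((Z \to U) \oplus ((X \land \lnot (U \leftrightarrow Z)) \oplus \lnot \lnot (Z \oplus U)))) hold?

Substituting U=\text{False}, X=\text{True}, Z=\text{False}:
X \leftrightarrow Z = \text{True} \leftrightarrow \text{False} = \text{False}
X \oplus U = \text{True} \oplus \text{False} = \text{True}
(X \leftrightarrow Z) \lor (X \oplus U) = \text{False} \lor \text{True} = \text{True}
X \land Z = \text{True} \land \text{False} = \text{False}
Z \to (X \land Z) = \text{False} \to \text{False} = \text{True}
((X \leftrightarrow Z) \lor (X \oplus U)) \leftrightarrow (Z \to (X \land Z)) = \text{True} \leftrightarrow \text{True} = \text{True}
\lnot (((X \leftrightarrow Z) \lor (X \oplus U)) \leftrightarrow (Z \to (X \land Z))) = \lnot \text{True} = \text{False}
Z \to U = \text{False} \to \text{False} = \text{True}
U \leftrightarrow Z = \text{False} \leftrightarrow \text{False} = \text{True}
\lnot (U \leftrightarrow Z) = \lnot \text{True} = \text{False}
X \land \lnot (U \leftrightarrow Z) = \text{True} \land \text{False} = \text{False}
Z \oplus U = \text{False} \oplus \text{False} = \text{False}
\lnot (Z \oplus U) = \lnot \text{False} = \text{True}
\lnot \lnot (Z \oplus U) = \lnot \text{True} = \text{False}
(X \land \lnot (U \leftrightarrow Z)) \oplus \lnot \lnot (Z \oplus U) = \text{False} \oplus \text{False} = \text{False}
(Z \to U) \oplus ((X \land \lnot (U \leftrightarrow Z)) \oplus \lnot \lnot (Z \oplus U)) = \text{True} \oplus \text{False} = \text{True}
\lnot (((X \leftrightarrow Z) \lor (X \oplus U)) \leftrightarrow (Z \to (X \land Z))) \oplus ((Z \to U) \oplus ((X \land \lnot (U \leftrightarrow Z)) \oplus \lnot \lnot (Z \oplus U))) = \text{False} \oplus \text{True} = \text{True}
Z \oplus (\lnot (((X \leftrightarrow Z) \lor (X \oplus U)) \leftrightarrow (Z \to (X \land Z))) \oplus ((Z \to U) \oplus ((X \land \lnot (U \leftrightarrow Z)) \oplus \lnot \lnot (Z \oplus U)))) = \text{False} \oplus \text{True} = \text{True}

\text{True}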